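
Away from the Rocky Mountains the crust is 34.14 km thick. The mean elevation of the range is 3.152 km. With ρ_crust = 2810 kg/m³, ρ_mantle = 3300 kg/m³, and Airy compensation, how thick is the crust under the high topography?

Root depth r = h ρ_c / (ρ_m − ρ_c) = 3.152 km × 2810 / 490 = 18.08 km.
Total thickness = T + h + r = 34.14 km + 3.152 km + 18.08 km = 55.4 km.

55.4 km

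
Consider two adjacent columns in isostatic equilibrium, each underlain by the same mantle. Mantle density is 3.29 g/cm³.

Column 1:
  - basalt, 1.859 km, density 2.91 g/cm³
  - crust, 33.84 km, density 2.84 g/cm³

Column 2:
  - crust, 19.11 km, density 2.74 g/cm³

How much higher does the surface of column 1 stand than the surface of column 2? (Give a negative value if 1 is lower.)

For any compensation level in the mantle, the mantle terms cancel and isostasy reduces to e = (Σt_1 − Σt_2) − (Σ(ρt)_1 − Σ(ρt)_2) / ρ_m.
Σt_1 = 35.699 km; Σt_2 = 19.11 km; Σ(ρt)_1 = 101.51529; Σ(ρt)_2 = 52.3614 (in km·g/cm³).
e = (35.699 − 19.11) − (101.51529 − 52.3614) / 3.29 = 1.65 km.

1.65 km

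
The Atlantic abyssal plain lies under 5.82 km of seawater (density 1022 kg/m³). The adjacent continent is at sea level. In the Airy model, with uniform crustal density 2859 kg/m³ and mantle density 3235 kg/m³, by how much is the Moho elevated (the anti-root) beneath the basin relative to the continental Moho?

Balancing pressure at the compensation depth: replacing crust with seawater at the top is compensated by replacing crust with mantle at the base: d (ρ_c − ρ_w) = a (ρ_m − ρ_c).
a = d (ρ_c − ρ_w)/(ρ_m − ρ_c) = 5.82 km × 1837/376 = 28.4 km.

28.4 km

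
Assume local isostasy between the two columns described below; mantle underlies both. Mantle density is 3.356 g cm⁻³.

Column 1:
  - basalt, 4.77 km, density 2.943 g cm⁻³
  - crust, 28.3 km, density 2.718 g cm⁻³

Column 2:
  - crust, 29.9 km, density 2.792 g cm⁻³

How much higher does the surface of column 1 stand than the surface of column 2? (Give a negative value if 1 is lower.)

0.942 km

For any compensation level in the mantle, the mantle terms cancel and isostasy reduces to e = (Σt_1 − Σt_2) − (Σ(ρt)_1 − Σ(ρt)_2) / ρ_m.
Σt_1 = 33.07 km; Σt_2 = 29.9 km; Σ(ρt)_1 = 90.95751; Σ(ρt)_2 = 83.4808 (in km·g cm⁻³).
e = (33.07 − 29.9) − (90.95751 − 83.4808) / 3.356 = 0.942 km.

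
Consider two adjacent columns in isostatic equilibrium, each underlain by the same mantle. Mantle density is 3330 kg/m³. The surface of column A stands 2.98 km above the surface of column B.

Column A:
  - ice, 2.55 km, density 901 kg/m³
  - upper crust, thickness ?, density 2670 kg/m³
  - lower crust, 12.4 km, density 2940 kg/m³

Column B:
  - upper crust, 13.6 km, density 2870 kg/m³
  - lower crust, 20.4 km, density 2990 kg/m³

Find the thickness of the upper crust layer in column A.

18.3 km

Take the compensation level at the base of the deeper column (depth z_c below the surface of column A) and equate Σ ρ_i t_i down to z_c; mantle fills any gap and the z_c terms cancel.
Column A: 2.55×901 + x×2670 + 12.4×2940 + (z_c − 14.95 − x)×3330
Column B: 2.98×0 + 13.6×2870 + 20.4×2990 + (z_c − 2.98 − 34)×3330
The z_c×3330 term appears on both sides and cancels. Collect the known terms of each column as K = Σ(ρt)_known − 3330 × (depth of known layers): K_A = 38753.55 − 3330×14.95 = −11029.95; K_B = 100028 − 3330×(2.98 + 34) = −23115.4.
Balance: K_A − x×(3330 − 2670) = K_B, so x = (K_A − K_B)/(3330 − 2670) = 12085.5/660 = 18.3 km.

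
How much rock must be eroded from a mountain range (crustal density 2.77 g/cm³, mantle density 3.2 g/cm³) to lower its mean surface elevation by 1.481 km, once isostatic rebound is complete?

11 km

Net drop Δ = e − u = e − e ρ_c/ρ_m = e (ρ_m − ρ_c)/ρ_m.
e = Δ ρ_m/(ρ_m − ρ_c) = 1.481 km × 3.2/0.43 = 11 km.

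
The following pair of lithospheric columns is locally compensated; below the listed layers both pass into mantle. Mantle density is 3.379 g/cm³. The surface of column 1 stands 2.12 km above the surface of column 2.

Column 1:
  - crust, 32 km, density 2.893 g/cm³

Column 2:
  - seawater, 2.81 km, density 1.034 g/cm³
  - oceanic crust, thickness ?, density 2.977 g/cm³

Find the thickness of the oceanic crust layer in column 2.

Take the compensation level at the base of the deeper column (depth z_c below the surface of column 1) and equate Σ ρ_i t_i down to z_c; mantle fills any gap and the z_c terms cancel.
Column 1: 32×2.893 + (z_c − 32)×3.379
Column 2: 2.12×0 + 2.81×1.034 + x×2.977 + (z_c − 2.12 − 2.81 − x)×3.379
The z_c×3.379 term appears on both sides and cancels. Collect the known terms of each column as K = Σ(ρt)_known − 3.379 × (depth of known layers): K_1 = 92.576 − 3.379×32 = −15.552; K_2 = 2.90554 − 3.379×(2.12 + 2.81) = −13.75293.
Balance: K_1 = K_2 − x×(3.379 − 2.977), so x = (K_2 − K_1)/(3.379 − 2.977) = 1.79907/0.402 = 4.48 km.

4.48 km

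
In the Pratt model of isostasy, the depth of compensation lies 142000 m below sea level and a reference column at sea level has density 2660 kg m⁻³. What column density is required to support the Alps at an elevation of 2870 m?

2610 kg m⁻³

Pratt balance: ρ_ref D = ρ (D + h).
ρ = ρ_ref D/(D + h) = 2660 × 142000 m/(142000 m + 2870 m) = 2610 kg m⁻³.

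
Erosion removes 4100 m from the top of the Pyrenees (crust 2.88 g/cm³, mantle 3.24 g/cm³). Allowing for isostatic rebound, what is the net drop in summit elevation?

456 m

Rebound u = e ρ_c/ρ_m = 4100 m × 2.88/3.24 = 3644 m.
Net surface drop = e − u = 4100 m − 3644 m = e (ρ_m − ρ_c)/ρ_m = 456 m.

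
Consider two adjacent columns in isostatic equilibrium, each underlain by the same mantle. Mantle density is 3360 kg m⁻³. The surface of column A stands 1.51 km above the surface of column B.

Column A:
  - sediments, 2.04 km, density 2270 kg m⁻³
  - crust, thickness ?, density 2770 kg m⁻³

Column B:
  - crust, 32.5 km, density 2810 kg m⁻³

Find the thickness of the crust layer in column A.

Take the compensation level at the base of the deeper column (depth z_c below the surface of column A) and equate Σ ρ_i t_i down to z_c; mantle fills any gap and the z_c terms cancel.
Column A: 2.04×2270 + x×2770 + (z_c − 2.04 − x)×3360
Column B: 1.51×0 + 32.5×2810 + (z_c − 1.51 − 32.5)×3360
The z_c×3360 term appears on both sides and cancels. Collect the known terms of each column as K = Σ(ρt)_known − 3360 × (depth of known layers): K_A = 4630.8 − 3360×2.04 = −2223.6; K_B = 91325 − 3360×(1.51 + 32.5) = −22948.6.
Balance: K_A − x×(3360 − 2770) = K_B, so x = (K_A − K_B)/(3360 − 2770) = 20725/590 = 35.1 km.

35.1 km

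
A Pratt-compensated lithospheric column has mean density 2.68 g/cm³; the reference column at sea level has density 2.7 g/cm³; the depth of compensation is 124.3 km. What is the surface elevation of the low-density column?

0.928 km

ρ_ref D = ρ (D + h) → h = D (ρ_ref − ρ)/ρ.
h = 124.3 km × (2.7 − 2.68)/2.68 = 0.928 km.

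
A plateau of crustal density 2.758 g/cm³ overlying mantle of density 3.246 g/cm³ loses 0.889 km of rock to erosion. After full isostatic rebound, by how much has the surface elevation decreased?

0.134 km

Rebound u = e ρ_c/ρ_m = 0.889 km × 2.758/3.246 = 0.7553 km.
Net surface drop = e − u = 0.889 km − 0.7553 km = e (ρ_m − ρ_c)/ρ_m = 0.134 km.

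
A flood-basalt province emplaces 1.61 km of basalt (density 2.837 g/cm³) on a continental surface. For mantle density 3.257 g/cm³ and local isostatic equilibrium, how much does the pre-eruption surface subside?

Subaerial loading: s = t ρ_load / ρ_m.
s = 1.61 km × 2.837/3.257 = 1.4 km.

1.4 km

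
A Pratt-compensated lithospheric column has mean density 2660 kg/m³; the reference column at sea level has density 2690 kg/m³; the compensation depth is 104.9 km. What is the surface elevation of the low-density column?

ρ_ref D = ρ (D + h) → h = D (ρ_ref − ρ)/ρ.
h = 104.9 km × (2690 − 2660)/2660 = 1.18 km.

1.18 km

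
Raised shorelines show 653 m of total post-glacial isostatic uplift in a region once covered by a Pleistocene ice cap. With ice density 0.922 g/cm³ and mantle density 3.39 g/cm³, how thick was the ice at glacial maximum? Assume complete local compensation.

u = t ρ_ice/ρ_m → t = u ρ_m/ρ_ice = 653 m × 3.39/0.922 = 2400 m.

2400 m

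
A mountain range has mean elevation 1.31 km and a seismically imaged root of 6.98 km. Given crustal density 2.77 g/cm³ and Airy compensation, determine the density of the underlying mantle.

3.29 g/cm³

Airy balance: ρ_c h = (ρ_m − ρ_c) r → ρ_m = ρ_c (1 + h/r).
ρ_m = 2.77 × (1 + 1.31 km/6.98 km) = 3.29 g/cm³.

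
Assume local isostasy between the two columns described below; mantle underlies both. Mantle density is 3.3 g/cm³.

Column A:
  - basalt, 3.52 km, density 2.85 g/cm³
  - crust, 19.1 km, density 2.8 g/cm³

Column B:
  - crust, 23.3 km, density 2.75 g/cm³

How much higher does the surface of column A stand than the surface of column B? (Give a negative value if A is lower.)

−0.509 km

For any compensation level in the mantle, the mantle terms cancel and isostasy reduces to e = (Σt_A − Σt_B) − (Σ(ρt)_A − Σ(ρt)_B) / ρ_m.
Σt_A = 22.62 km; Σt_B = 23.3 km; Σ(ρt)_A = 63.512; Σ(ρt)_B = 64.075 (in km·g/cm³).
e = (22.62 − 23.3) − (63.512 − 64.075) / 3.3 = −0.509 km.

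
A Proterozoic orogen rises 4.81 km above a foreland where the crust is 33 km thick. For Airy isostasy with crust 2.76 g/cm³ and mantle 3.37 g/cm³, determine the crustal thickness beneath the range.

59.6 km

Root depth r = h ρ_c / (ρ_m − ρ_c) = 4.81 km × 2.76 / 0.61 = 21.76 km.
Total thickness = T + h + r = 33 km + 4.81 km + 21.76 km = 59.6 km.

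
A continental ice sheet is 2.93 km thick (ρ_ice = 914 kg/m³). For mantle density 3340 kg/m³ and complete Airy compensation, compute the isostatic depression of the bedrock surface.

Balancing pressure at the compensation depth: the ice load ρ_ice t is balanced by mantle displaced below, ρ_m s.
s = t ρ_ice / ρ_m = 2.93 km × 914/3340 = 0.802 km.

0.802 km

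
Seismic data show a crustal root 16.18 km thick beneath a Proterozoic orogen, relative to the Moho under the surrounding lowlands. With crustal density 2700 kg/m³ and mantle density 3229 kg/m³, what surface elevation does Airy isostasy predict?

3.17 km

Isostatic balance requires: ρ_c h = (ρ_m − ρ_c) r.
h = r (ρ_m − ρ_c) / ρ_c = 16.18 km × (3229 − 2700) / 2700 = 3.17 km.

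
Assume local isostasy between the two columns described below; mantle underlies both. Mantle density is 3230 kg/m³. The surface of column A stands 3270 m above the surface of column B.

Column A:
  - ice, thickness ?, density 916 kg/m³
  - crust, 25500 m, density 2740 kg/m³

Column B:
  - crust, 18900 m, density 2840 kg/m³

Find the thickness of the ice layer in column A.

Take the compensation level at the base of the deeper column (depth z_c below the surface of column A) and equate Σ ρ_i t_i down to z_c; mantle fills any gap and the z_c terms cancel.
Column A: x×916 + 25500×2740 + (z_c − 25500 − x)×3230
Column B: 3270×0 + 18900×2840 + (z_c − 3270 − 18900)×3230
The z_c×3230 term appears on both sides and cancels. Collect the known terms of each column as K = Σ(ρt)_known − 3230 × (depth of known layers): K_A = 69870000 − 3230×25500 = −12495000; K_B = 53676000 − 3230×(3270 + 18900) = −17933100.
Balance: K_A − x×(3230 − 916) = K_B, so x = (K_A − K_B)/(3230 − 916) = 5438100/2314 = 2350 m.

2350 m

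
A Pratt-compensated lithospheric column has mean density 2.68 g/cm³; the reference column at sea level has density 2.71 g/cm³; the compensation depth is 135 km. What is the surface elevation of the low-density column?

1.51 km

ρ_ref D = ρ (D + h) → h = D (ρ_ref − ρ)/ρ.
h = 135 km × (2.71 − 2.68)/2.68 = 1.51 km.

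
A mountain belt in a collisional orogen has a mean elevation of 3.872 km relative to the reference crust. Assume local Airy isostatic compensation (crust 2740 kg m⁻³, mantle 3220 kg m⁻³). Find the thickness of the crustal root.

Isostatic balance requires: the weight of the topography is balanced by the buoyancy of the root, ρ_c h = (ρ_m − ρ_c) r.
r = h · ρ_c / (ρ_m − ρ_c) = 3.872 km × 2740 / (3220 − 2740) = 22.1 km.

22.1 km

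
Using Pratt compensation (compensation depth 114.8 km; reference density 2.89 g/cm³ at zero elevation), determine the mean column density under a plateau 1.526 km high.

2.85 g/cm³

Pratt balance: ρ_ref D = ρ (D + h).
ρ = ρ_ref D/(D + h) = 2.89 × 114.8 km/(114.8 km + 1.526 km) = 2.85 g/cm³.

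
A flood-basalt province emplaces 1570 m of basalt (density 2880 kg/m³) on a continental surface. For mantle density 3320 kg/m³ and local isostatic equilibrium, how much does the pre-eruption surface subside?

1360 m

Subaerial loading: s = t ρ_load / ρ_m.
s = 1570 m × 2880/3320 = 1360 m.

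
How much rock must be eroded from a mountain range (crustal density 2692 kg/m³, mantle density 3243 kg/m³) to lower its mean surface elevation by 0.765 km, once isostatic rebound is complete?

Net drop Δ = e − u = e − e ρ_c/ρ_m = e (ρ_m − ρ_c)/ρ_m.
e = Δ ρ_m/(ρ_m − ρ_c) = 0.765 km × 3243/551 = 4.5 km.

4.5 km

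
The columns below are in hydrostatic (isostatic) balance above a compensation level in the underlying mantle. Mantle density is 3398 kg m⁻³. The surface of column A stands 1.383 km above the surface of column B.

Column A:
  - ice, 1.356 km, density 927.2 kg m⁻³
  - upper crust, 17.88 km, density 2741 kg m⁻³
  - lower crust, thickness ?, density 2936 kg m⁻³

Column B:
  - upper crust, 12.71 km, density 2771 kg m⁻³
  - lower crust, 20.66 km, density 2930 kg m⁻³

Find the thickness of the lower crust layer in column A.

Take the compensation level at the base of the deeper column (depth z_c below the surface of column A) and equate Σ ρ_i t_i down to z_c; mantle fills any gap and the z_c terms cancel.
Column A: 1.356×927.2 + 17.88×2741 + x×2936 + (z_c − 19.236 − x)×3398
Column B: 1.383×0 + 12.71×2771 + 20.66×2930 + (z_c − 1.383 − 33.37)×3398
The z_c×3398 term appears on both sides and cancels. Collect the known terms of each column as K = Σ(ρt)_known − 3398 × (depth of known layers): K_A = 50266.3632 − 3398×19.236 = −15097.5648; K_B = 95753.21 − 3398×(1.383 + 33.37) = −22337.484.
Balance: K_A − x×(3398 − 2936) = K_B, so x = (K_A − K_B)/(3398 − 2936) = 7239.92/462 = 15.7 km.

15.7 km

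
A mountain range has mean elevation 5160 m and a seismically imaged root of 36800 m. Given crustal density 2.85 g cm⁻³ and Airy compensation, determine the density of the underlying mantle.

3.25 g cm⁻³

Airy balance: ρ_c h = (ρ_m − ρ_c) r → ρ_m = ρ_c (1 + h/r).
ρ_m = 2.85 × (1 + 5160 m/36800 m) = 3.25 g cm⁻³.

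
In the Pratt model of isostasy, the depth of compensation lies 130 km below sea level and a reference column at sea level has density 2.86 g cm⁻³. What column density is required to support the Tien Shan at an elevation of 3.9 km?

2.78 g cm⁻³

Pratt balance: ρ_ref D = ρ (D + h).
ρ = ρ_ref D/(D + h) = 2.86 × 130 km/(130 km + 3.9 km) = 2.78 g cm⁻³.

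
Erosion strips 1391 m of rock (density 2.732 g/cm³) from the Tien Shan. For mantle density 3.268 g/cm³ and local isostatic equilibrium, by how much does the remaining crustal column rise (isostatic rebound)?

1160 m

Unloading: uplift u = e ρ_c/ρ_m = 1391 m × 2.732/3.268 = 1160 m.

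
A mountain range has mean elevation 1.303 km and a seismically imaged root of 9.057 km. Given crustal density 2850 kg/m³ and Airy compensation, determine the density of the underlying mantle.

Airy balance: ρ_c h = (ρ_m − ρ_c) r → ρ_m = ρ_c (1 + h/r).
ρ_m = 2850 × (1 + 1.303 km/9.057 km) = 3260 kg/m³.

3260 kg/m³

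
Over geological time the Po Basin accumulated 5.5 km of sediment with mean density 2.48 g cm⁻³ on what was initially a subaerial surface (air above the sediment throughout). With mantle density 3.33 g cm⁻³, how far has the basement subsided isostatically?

Subaerial load: s = t ρ_sed / ρ_m = 5.5 km × 2.48/3.33 = 4.1 km.

4.1 km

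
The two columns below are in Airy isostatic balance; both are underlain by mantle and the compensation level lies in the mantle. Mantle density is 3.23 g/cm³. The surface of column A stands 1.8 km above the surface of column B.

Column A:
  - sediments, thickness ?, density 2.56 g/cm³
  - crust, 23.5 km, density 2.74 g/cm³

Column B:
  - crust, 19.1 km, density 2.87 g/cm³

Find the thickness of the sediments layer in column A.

1.75 km

Take the compensation level at the base of the deeper column (depth z_c below the surface of column A) and equate Σ ρ_i t_i down to z_c; mantle fills any gap and the z_c terms cancel.
Column A: x×2.56 + 23.5×2.74 + (z_c − 23.5 − x)×3.23
Column B: 1.8×0 + 19.1×2.87 + (z_c − 1.8 − 19.1)×3.23
The z_c×3.23 term appears on both sides and cancels. Collect the known terms of each column as K = Σ(ρt)_known − 3.23 × (depth of known layers): K_A = 64.39 − 3.23×23.5 = −11.515; K_B = 54.817 − 3.23×(1.8 + 19.1) = −12.69.
Balance: K_A − x×(3.23 − 2.56) = K_B, so x = (K_A − K_B)/(3.23 − 2.56) = 1.175/0.67 = 1.75 km.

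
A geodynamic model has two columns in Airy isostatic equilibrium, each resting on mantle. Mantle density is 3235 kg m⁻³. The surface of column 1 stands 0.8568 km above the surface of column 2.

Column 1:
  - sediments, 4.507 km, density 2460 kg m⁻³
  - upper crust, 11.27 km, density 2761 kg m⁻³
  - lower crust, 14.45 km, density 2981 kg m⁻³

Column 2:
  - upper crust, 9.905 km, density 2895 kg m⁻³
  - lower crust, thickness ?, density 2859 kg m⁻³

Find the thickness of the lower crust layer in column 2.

16.9 km

Take the compensation level at the base of the deeper column (depth z_c below the surface of column 1) and equate Σ ρ_i t_i down to z_c; mantle fills any gap and the z_c terms cancel.
Column 1: 4.507×2460 + 11.27×2761 + 14.45×2981 + (z_c − 30.227)×3235
Column 2: 0.8568×0 + 9.905×2895 + x×2859 + (z_c − 0.8568 − 9.905 − x)×3235
The z_c×3235 term appears on both sides and cancels. Collect the known terms of each column as K = Σ(ρt)_known − 3235 × (depth of known layers): K_1 = 85279.14 − 3235×30.227 = −12505.205; K_2 = 28674.975 − 3235×(0.8568 + 9.905) = −6139.448.
Balance: K_1 = K_2 − x×(3235 − 2859), so x = (K_2 − K_1)/(3235 − 2859) = 6365.76/376 = 16.9 km.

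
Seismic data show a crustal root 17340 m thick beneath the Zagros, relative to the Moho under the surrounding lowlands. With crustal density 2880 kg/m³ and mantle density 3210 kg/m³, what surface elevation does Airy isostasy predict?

By Archimedes' principle applied to the lithosphere: ρ_c h = (ρ_m − ρ_c) r.
h = r (ρ_m − ρ_c) / ρ_c = 17340 m × (3210 − 2880) / 2880 = 1990 m.

1990 m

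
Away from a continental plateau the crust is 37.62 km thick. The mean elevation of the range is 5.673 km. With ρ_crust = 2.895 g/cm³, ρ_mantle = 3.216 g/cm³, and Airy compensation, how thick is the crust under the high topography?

94.5 km

Root depth r = h ρ_c / (ρ_m − ρ_c) = 5.673 km × 2.895 / 0.321 = 51.16 km.
Total thickness = T + h + r = 37.62 km + 5.673 km + 51.16 km = 94.5 km.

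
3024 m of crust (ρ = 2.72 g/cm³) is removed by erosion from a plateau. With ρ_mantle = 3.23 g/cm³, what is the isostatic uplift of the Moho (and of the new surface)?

Unloading: uplift u = e ρ_c/ρ_m = 3024 m × 2.72/3.23 = 2550 m.

2550 m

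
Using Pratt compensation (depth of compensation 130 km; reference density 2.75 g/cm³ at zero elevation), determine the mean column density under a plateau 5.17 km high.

2.64 g/cm³

Pratt balance: ρ_ref D = ρ (D + h).
ρ = ρ_ref D/(D + h) = 2.75 × 130 km/(130 km + 5.17 km) = 2.64 g/cm³.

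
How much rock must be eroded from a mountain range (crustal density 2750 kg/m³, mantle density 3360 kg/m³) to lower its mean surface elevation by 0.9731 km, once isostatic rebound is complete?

Net drop Δ = e − u = e − e ρ_c/ρ_m = e (ρ_m − ρ_c)/ρ_m.
e = Δ ρ_m/(ρ_m − ρ_c) = 0.9731 km × 3360/610 = 5.36 km.

5.36 km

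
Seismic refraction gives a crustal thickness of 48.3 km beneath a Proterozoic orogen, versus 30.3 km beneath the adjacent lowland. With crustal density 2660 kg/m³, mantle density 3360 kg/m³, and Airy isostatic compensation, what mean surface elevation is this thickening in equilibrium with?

3.75 km

Excess crust Δ = 48.3 km − 30.3 km = 18 km, split between elevation h and root r with h + r = Δ.
Airy balance ρ_c h = (ρ_m − ρ_c) r gives r = h ρ_c/(ρ_m − ρ_c), so h (1 + ρ_c/(ρ_m − ρ_c)) = Δ, i.e. h = Δ (ρ_m − ρ_c)/ρ_m.
h = 18 km × 700/3360 = 3.75 km.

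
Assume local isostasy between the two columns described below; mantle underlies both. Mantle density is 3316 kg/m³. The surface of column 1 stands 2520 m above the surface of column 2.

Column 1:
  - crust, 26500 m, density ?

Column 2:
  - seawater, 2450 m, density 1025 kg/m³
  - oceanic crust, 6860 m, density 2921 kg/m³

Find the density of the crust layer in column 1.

2690 kg/m³

Take the compensation level at the base of the deeper column (depth z_c below the surface of column 1) and equate Σ ρ_i t_i down to z_c; mantle fills any gap and the z_c terms cancel.
Column 1: 26500×ρ + (z_c − 26500)×3316
Column 2: 2520×0 + 2450×1025 + 6860×2921 + (z_c − 2520 − 9310)×3316
The z_c×3316 term appears on both sides and cancels. Collect the known terms of each column as K = Σ(ρt)_known − 3316 × (depth of known layers): K_1 = 0 − 3316×26500 = −87874000; K_2 = 22549310 − 3316×(2520 + 9310) = −16678970.
Balance: K_1 + 26500×ρ = K_2, so ρ = (K_2 − K_1)/26500 = 71195000/26500 = 2690 kg/m³.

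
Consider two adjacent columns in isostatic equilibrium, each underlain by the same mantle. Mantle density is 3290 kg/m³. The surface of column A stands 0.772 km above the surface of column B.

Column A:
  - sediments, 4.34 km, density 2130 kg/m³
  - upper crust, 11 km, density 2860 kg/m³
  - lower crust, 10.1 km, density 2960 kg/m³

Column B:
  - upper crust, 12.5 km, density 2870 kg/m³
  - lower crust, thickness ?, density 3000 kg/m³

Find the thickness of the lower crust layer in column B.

Take the compensation level at the base of the deeper column (depth z_c below the surface of column A) and equate Σ ρ_i t_i down to z_c; mantle fills any gap and the z_c terms cancel.
Column A: 4.34×2130 + 11×2860 + 10.1×2960 + (z_c − 25.44)×3290
Column B: 0.772×0 + 12.5×2870 + x×3000 + (z_c − 0.772 − 12.5 − x)×3290
The z_c×3290 term appears on both sides and cancels. Collect the known terms of each column as K = Σ(ρt)_known − 3290 × (depth of known layers): K_A = 70600.2 − 3290×25.44 = −13097.4; K_B = 35875 − 3290×(0.772 + 12.5) = −7789.88.
Balance: K_A = K_B − x×(3290 − 3000), so x = (K_B − K_A)/(3290 − 3000) = 5307.52/290 = 18.3 km.

18.3 km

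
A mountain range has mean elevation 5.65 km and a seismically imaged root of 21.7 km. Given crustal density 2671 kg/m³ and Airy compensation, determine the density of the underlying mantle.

Airy balance: ρ_c h = (ρ_m − ρ_c) r → ρ_m = ρ_c (1 + h/r).
ρ_m = 2671 × (1 + 5.65 km/21.7 km) = 3370 kg/m³.

3370 kg/m³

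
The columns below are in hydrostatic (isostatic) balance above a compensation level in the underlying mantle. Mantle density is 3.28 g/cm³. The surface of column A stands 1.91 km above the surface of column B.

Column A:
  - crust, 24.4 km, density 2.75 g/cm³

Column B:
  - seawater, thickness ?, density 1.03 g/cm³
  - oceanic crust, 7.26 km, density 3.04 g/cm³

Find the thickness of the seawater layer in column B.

2.19 km

Take the compensation level at the base of the deeper column (depth z_c below the surface of column A) and equate Σ ρ_i t_i down to z_c; mantle fills any gap and the z_c terms cancel.
Column A: 24.4×2.75 + (z_c − 24.4)×3.28
Column B: 1.91×0 + x×1.03 + 7.26×3.04 + (z_c − 1.91 − 7.26 − x)×3.28
The z_c×3.28 term appears on both sides and cancels. Collect the known terms of each column as K = Σ(ρt)_known − 3.28 × (depth of known layers): K_A = 67.1 − 3.28×24.4 = −12.932; K_B = 22.0704 − 3.28×(1.91 + 7.26) = −8.0072.
Balance: K_A = K_B − x×(3.28 − 1.03), so x = (K_B − K_A)/(3.28 − 1.03) = 4.9248/2.25 = 2.19 km.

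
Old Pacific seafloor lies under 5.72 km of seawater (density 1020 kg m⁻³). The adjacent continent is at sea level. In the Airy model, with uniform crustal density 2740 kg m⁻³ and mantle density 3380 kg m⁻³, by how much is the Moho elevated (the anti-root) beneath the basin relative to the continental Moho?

15.4 km

Isostatic balance requires: replacing crust with seawater at the top is compensated by replacing crust with mantle at the base: d (ρ_c − ρ_w) = a (ρ_m − ρ_c).
a = d (ρ_c − ρ_w)/(ρ_m − ρ_c) = 5.72 km × 1720/640 = 15.4 km.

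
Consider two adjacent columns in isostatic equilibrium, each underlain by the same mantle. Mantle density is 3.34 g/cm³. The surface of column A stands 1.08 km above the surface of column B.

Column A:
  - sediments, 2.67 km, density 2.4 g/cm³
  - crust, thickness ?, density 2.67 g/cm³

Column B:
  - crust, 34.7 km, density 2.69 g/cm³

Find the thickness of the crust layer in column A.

Take the compensation level at the base of the deeper column (depth z_c below the surface of column A) and equate Σ ρ_i t_i down to z_c; mantle fills any gap and the z_c terms cancel.
Column A: 2.67×2.4 + x×2.67 + (z_c − 2.67 − x)×3.34
Column B: 1.08×0 + 34.7×2.69 + (z_c − 1.08 − 34.7)×3.34
The z_c×3.34 term appears on both sides and cancels. Collect the known terms of each column as K = Σ(ρt)_known − 3.34 × (depth of known layers): K_A = 6.408 − 3.34×2.67 = −2.5098; K_B = 93.343 − 3.34×(1.08 + 34.7) = −26.1622.
Balance: K_A − x×(3.34 − 2.67) = K_B, so x = (K_A − K_B)/(3.34 − 2.67) = 23.6524/0.67 = 35.3 km.

35.3 km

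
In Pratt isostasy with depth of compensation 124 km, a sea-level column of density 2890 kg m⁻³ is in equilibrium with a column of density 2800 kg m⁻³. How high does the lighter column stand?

ρ_ref D = ρ (D + h) → h = D (ρ_ref − ρ)/ρ.
h = 124 km × (2890 − 2800)/2800 = 3.99 km.

3.99 km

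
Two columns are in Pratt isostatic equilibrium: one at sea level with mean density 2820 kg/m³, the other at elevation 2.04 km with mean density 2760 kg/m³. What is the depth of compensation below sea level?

93.8 km

ρ_ref D = ρ (D + h) → D (ρ_ref − ρ) = ρ h.
D = ρ h/(ρ_ref − ρ) = 2760 × 2.04 km/(2820 − 2760) = 93.8 km.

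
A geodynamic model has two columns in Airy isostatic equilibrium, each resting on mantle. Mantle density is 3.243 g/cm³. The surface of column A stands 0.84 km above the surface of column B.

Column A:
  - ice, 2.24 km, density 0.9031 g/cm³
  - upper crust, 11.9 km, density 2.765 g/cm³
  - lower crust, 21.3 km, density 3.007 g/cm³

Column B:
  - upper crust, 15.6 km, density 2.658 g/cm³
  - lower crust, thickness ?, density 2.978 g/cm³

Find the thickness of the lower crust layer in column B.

Take the compensation level at the base of the deeper column (depth z_c below the surface of column A) and equate Σ ρ_i t_i down to z_c; mantle fills any gap and the z_c terms cancel.
Column A: 2.24×0.9031 + 11.9×2.765 + 21.3×3.007 + (z_c − 35.44)×3.243
Column B: 0.84×0 + 15.6×2.658 + x×2.978 + (z_c − 0.84 − 15.6 − x)×3.243
The z_c×3.243 term appears on both sides and cancels. Collect the known terms of each column as K = Σ(ρt)_known − 3.243 × (depth of known layers): K_A = 98.975544 − 3.243×35.44 = −15.956376; K_B = 41.4648 − 3.243×(0.84 + 15.6) = −11.85012.
Balance: K_A = K_B − x×(3.243 − 2.978), so x = (K_B − K_A)/(3.243 − 2.978) = 4.10626/0.265 = 15.5 km.

15.5 km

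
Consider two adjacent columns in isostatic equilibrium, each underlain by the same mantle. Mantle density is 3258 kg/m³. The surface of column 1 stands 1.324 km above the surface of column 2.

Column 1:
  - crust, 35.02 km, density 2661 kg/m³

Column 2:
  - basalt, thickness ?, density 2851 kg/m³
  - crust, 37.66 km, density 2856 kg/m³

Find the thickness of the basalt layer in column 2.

Take the compensation level at the base of the deeper column (depth z_c below the surface of column 1) and equate Σ ρ_i t_i down to z_c; mantle fills any gap and the z_c terms cancel.
Column 1: 35.02×2661 + (z_c − 35.02)×3258
Column 2: 1.324×0 + x×2851 + 37.66×2856 + (z_c − 1.324 − 37.66 − x)×3258
The z_c×3258 term appears on both sides and cancels. Collect the known terms of each column as K = Σ(ρt)_known − 3258 × (depth of known layers): K_1 = 93188.22 − 3258×35.02 = −20906.94; K_2 = 107556.96 − 3258×(1.324 + 37.66) = −19452.912.
Balance: K_1 = K_2 − x×(3258 − 2851), so x = (K_2 − K_1)/(3258 − 2851) = 1454.03/407 = 3.57 km.

3.57 km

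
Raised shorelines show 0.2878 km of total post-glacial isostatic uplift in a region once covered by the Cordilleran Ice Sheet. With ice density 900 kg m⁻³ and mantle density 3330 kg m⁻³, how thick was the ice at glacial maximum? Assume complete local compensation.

u = t ρ_ice/ρ_m → t = u ρ_m/ρ_ice = 0.2878 km × 3330/900 = 1.06 km.

1.06 km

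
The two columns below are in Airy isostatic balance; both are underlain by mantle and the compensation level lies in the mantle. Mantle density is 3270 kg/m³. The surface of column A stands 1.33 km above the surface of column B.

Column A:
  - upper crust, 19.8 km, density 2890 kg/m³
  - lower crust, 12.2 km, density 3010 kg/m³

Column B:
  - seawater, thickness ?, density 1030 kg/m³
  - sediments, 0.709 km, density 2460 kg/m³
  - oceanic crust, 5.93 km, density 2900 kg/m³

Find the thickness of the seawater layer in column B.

1.6 km

Take the compensation level at the base of the deeper column (depth z_c below the surface of column A) and equate Σ ρ_i t_i down to z_c; mantle fills any gap and the z_c terms cancel.
Column A: 19.8×2890 + 12.2×3010 + (z_c − 32)×3270
Column B: 1.33×0 + x×1030 + 0.709×2460 + 5.93×2900 + (z_c − 1.33 − 6.639 − x)×3270
The z_c×3270 term appears on both sides and cancels. Collect the known terms of each column as K = Σ(ρt)_known − 3270 × (depth of known layers): K_A = 93944 − 3270×32 = −10696; K_B = 18941.14 − 3270×(1.33 + 6.639) = −7117.49.
Balance: K_A = K_B − x×(3270 − 1030), so x = (K_B − K_A)/(3270 − 1030) = 3578.51/2240 = 1.6 km.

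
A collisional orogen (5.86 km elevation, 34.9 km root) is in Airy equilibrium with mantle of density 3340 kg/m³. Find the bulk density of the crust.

2860 kg/m³

ρ_c h = (ρ_m − ρ_c) r → ρ_c (h + r) = ρ_m r → ρ_c = ρ_m r / (h + r).
ρ_c = 3340 × 34.9 km / (5.86 km + 34.9 km) = 2860 kg/m³.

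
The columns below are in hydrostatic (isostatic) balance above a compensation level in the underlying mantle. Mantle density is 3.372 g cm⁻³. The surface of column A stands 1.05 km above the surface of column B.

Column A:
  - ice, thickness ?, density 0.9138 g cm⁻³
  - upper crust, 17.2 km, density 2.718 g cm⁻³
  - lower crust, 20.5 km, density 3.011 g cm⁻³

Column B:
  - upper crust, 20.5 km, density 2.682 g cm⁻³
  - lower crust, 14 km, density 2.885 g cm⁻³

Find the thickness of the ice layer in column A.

Take the compensation level at the base of the deeper column (depth z_c below the surface of column A) and equate Σ ρ_i t_i down to z_c; mantle fills any gap and the z_c terms cancel.
Column A: x×0.9138 + 17.2×2.718 + 20.5×3.011 + (z_c − 37.7 − x)×3.372
Column B: 1.05×0 + 20.5×2.682 + 14×2.885 + (z_c − 1.05 − 34.5)×3.372
The z_c×3.372 term appears on both sides and cancels. Collect the known terms of each column as K = Σ(ρt)_known − 3.372 × (depth of known layers): K_A = 108.4751 − 3.372×37.7 = −18.6493; K_B = 95.371 − 3.372×(1.05 + 34.5) = −24.5036.
Balance: K_A − x×(3.372 − 0.9138) = K_B, so x = (K_A − K_B)/(3.372 − 0.9138) = 5.8543/2.4582 = 2.38 km.

2.38 km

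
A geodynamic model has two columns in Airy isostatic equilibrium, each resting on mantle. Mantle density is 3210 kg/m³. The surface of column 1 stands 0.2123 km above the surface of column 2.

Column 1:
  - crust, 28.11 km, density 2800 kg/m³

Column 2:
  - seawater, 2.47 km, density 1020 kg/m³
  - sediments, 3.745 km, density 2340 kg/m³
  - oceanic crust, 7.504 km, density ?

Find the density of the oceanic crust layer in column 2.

Take the compensation level at the base of the deeper column (depth z_c below the surface of column 1) and equate Σ ρ_i t_i down to z_c; mantle fills any gap and the z_c terms cancel.
Column 1: 28.11×2800 + (z_c − 28.11)×3210
Column 2: 0.2123×0 + 2.47×1020 + 3.745×2340 + 7.504×ρ + (z_c − 0.2123 − 13.719)×3210
The z_c×3210 term appears on both sides and cancels. Collect the known terms of each column as K = Σ(ρt)_known − 3210 × (depth of known layers): K_1 = 78708 − 3210×28.11 = −11525.1; K_2 = 11282.7 − 3210×(0.2123 + 13.719) = −33436.773.
Balance: K_1 = K_2 + 7.504×ρ, so ρ = (K_1 − K_2)/7.504 = 21911.7/7.504 = 2920 kg/m³.

2920 kg/m³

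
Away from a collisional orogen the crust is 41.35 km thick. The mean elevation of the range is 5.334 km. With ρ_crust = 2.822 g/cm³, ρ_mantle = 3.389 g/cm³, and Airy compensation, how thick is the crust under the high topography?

Root depth r = h ρ_c / (ρ_m − ρ_c) = 5.334 km × 2.822 / 0.567 = 26.55 km.
Total thickness = T + h + r = 41.35 km + 5.334 km + 26.55 km = 73.2 km.

73.2 km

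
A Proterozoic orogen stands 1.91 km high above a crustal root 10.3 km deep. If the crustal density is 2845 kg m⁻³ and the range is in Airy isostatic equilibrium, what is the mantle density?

Airy balance: ρ_c h = (ρ_m − ρ_c) r → ρ_m = ρ_c (1 + h/r).
ρ_m = 2845 × (1 + 1.91 km/10.3 km) = 3370 kg m⁻³.

3370 kg m⁻³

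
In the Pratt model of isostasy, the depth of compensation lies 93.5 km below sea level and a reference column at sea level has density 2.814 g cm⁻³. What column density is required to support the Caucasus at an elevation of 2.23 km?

Pratt balance: ρ_ref D = ρ (D + h).
ρ = ρ_ref D/(D + h) = 2.814 × 93.5 km/(93.5 km + 2.23 km) = 2.75 g cm⁻³.

2.75 g cm⁻³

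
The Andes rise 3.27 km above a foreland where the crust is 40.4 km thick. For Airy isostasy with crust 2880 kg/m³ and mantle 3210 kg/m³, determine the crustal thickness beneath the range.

72.2 km

Root depth r = h ρ_c / (ρ_m − ρ_c) = 3.27 km × 2880 / 330 = 28.54 km.
Total thickness = T + h + r = 40.4 km + 3.27 km + 28.54 km = 72.2 km.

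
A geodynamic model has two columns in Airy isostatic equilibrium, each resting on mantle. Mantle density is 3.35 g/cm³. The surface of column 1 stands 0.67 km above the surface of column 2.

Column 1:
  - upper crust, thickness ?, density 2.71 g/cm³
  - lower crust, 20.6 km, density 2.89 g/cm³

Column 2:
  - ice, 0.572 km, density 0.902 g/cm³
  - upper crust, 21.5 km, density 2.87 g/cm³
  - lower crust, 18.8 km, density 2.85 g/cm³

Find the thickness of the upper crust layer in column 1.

Take the compensation level at the base of the deeper column (depth z_c below the surface of column 1) and equate Σ ρ_i t_i down to z_c; mantle fills any gap and the z_c terms cancel.
Column 1: x×2.71 + 20.6×2.89 + (z_c − 20.6 − x)×3.35
Column 2: 0.67×0 + 0.572×0.902 + 21.5×2.87 + 18.8×2.85 + (z_c − 0.67 − 40.872)×3.35
The z_c×3.35 term appears on both sides and cancels. Collect the known terms of each column as K = Σ(ρt)_known − 3.35 × (depth of known layers): K_1 = 59.534 − 3.35×20.6 = −9.476; K_2 = 115.800944 − 3.35×(0.67 + 40.872) = −23.364756.
Balance: K_1 − x×(3.35 − 2.71) = K_2, so x = (K_1 − K_2)/(3.35 − 2.71) = 13.8888/0.64 = 21.7 km.

21.7 km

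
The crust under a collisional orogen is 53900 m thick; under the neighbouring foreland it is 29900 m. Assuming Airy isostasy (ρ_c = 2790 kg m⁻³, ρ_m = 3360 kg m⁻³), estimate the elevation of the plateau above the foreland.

4070 m

Excess crust Δ = 53900 m − 29900 m = 24000 m, split between elevation h and root r with h + r = Δ.
Airy balance ρ_c h = (ρ_m − ρ_c) r gives r = h ρ_c/(ρ_m − ρ_c), so h (1 + ρ_c/(ρ_m − ρ_c)) = Δ, i.e. h = Δ (ρ_m − ρ_c)/ρ_m.
h = 24000 m × 570/3360 = 4070 m.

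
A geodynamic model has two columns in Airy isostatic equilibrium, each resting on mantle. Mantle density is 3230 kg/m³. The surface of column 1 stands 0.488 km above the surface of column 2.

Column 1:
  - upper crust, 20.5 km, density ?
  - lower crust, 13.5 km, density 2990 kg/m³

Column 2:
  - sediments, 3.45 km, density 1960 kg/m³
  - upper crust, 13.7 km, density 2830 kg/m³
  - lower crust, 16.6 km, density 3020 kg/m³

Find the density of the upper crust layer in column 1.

2660 kg/m³

Take the compensation level at the base of the deeper column (depth z_c below the surface of column 1) and equate Σ ρ_i t_i down to z_c; mantle fills any gap and the z_c terms cancel.
Column 1: 20.5×ρ + 13.5×2990 + (z_c − 34)×3230
Column 2: 0.488×0 + 3.45×1960 + 13.7×2830 + 16.6×3020 + (z_c − 0.488 − 33.75)×3230
The z_c×3230 term appears on both sides and cancels. Collect the known terms of each column as K = Σ(ρt)_known − 3230 × (depth of known layers): K_1 = 40365 − 3230×34 = −69455; K_2 = 95665 − 3230×(0.488 + 33.75) = −14923.74.
Balance: K_1 + 20.5×ρ = K_2, so ρ = (K_2 − K_1)/20.5 = 54531.3/20.5 = 2660 kg/m³.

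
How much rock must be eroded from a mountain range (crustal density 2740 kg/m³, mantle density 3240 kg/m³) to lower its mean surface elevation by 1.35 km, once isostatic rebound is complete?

Net drop Δ = e − u = e − e ρ_c/ρ_m = e (ρ_m − ρ_c)/ρ_m.
e = Δ ρ_m/(ρ_m − ρ_c) = 1.35 km × 3240/500 = 8.75 km.

8.75 km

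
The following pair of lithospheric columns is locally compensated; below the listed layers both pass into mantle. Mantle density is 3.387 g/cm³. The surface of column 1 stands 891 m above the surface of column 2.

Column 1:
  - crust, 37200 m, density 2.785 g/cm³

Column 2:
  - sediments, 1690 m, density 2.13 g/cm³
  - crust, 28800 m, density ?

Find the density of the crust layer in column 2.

Take the compensation level at the base of the deeper column (depth z_c below the surface of column 1) and equate Σ ρ_i t_i down to z_c; mantle fills any gap and the z_c terms cancel.
Column 1: 37200×2.785 + (z_c − 37200)×3.387
Column 2: 891×0 + 1690×2.13 + 28800×ρ + (z_c − 891 − 30490)×3.387
The z_c×3.387 term appears on both sides and cancels. Collect the known terms of each column as K = Σ(ρt)_known − 3.387 × (depth of known layers): K_1 = 103602 − 3.387×37200 = −22394.4; K_2 = 3599.7 − 3.387×(891 + 30490) = −102687.747.
Balance: K_1 = K_2 + 28800×ρ, so ρ = (K_1 − K_2)/28800 = 80293.3/28800 = 2.79 g/cm³.

2.79 g/cm³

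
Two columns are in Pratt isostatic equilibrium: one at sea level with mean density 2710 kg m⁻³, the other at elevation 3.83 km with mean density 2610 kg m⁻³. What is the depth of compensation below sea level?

100 km

ρ_ref D = ρ (D + h) → D (ρ_ref − ρ) = ρ h.
D = ρ h/(ρ_ref − ρ) = 2610 × 3.83 km/(2710 − 2610) = 100 km.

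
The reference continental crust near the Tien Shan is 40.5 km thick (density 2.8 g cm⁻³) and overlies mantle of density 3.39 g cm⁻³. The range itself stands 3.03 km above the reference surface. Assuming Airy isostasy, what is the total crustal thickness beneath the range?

Root depth r = h ρ_c / (ρ_m − ρ_c) = 3.03 km × 2.8 / 0.59 = 14.38 km.
Total thickness = T + h + r = 40.5 km + 3.03 km + 14.38 km = 57.9 km.

57.9 km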